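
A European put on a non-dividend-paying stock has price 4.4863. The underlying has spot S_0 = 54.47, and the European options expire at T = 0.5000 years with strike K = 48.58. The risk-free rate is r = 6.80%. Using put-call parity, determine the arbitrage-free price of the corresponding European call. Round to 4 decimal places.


Put-call parity: C - P = S_0 * exp(-qT) - K * exp(-rT).
S_0 * exp(-qT) = 54.4700 * 1.00000000 = 54.47000000
K * exp(-rT) = 48.5800 * 0.96657150 = 46.95604370
C = P + S*exp(-qT) - K*exp(-rT)
C = 4.4863 + 54.47000000 - 46.95604370 = 12.0003

Answer: Call price = 12.0003


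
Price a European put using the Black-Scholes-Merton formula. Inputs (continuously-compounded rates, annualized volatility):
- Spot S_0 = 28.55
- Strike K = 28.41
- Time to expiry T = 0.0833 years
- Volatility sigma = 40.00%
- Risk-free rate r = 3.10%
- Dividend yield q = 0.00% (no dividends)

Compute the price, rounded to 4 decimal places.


Answer: Price = 1.2054

Derivation:
d1 = (ln(S/K) + (r - q + 0.5*sigma^2) * T) / (sigma * sqrt(T)) = 0.12267140
d2 = d1 - sigma * sqrt(T) = 0.00722445
exp(-rT) = 0.99742103; exp(-qT) = 1.00000000
P = K * exp(-rT) * N(-d2) - S_0 * exp(-qT) * N(-d1)
N(-d1) = 0.45118365; N(-d2) = 0.49711789
P = 28.4100 * 0.99742103 * 0.49711789 - 28.5500 * 1.00000000 * 0.45118365 = 1.2054


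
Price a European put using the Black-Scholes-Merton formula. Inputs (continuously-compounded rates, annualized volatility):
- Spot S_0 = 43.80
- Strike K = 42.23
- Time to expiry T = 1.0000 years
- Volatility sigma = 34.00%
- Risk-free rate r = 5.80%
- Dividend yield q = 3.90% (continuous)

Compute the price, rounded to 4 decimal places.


d1 = (ln(S/K) + (r - q + 0.5*sigma^2) * T) / (sigma * sqrt(T)) = 0.33324397
d2 = d1 - sigma * sqrt(T) = -0.00675603
exp(-rT) = 0.94364995; exp(-qT) = 0.96175071
P = K * exp(-rT) * N(-d2) - S_0 * exp(-qT) * N(-d1)
N(-d1) = 0.36947507; N(-d2) = 0.50269525
P = 42.2300 * 0.94364995 * 0.50269525 - 43.8000 * 0.96175071 * 0.36947507 = 4.4686

Answer: Price = 4.4686


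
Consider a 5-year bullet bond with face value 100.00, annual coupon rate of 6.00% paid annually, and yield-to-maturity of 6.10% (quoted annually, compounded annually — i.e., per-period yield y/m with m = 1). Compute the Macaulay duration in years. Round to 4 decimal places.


Coupon per period c = face * coupon_rate / m = 6.000000
Periods per year m = 1; per-period yield y/m = 0.061000
Number of cashflows N = 5
Cashflows (t years, CF_t, discount factor 1/(1+y/m)^(m*t), PV):
  t = 1.0000: CF_t = 6.000000, DF = 0.942507, PV = 5.655042
  t = 2.0000: CF_t = 6.000000, DF = 0.888320, PV = 5.329917
  t = 3.0000: CF_t = 6.000000, DF = 0.837247, PV = 5.023485
  t = 4.0000: CF_t = 6.000000, DF = 0.789112, PV = 4.734670
  t = 5.0000: CF_t = 106.000000, DF = 0.743743, PV = 78.836792
Price P = sum_t PV_t = 99.579907
Macaulay numerator sum_t t * PV_t:
  t * PV_t at t = 1.0000: 5.655042
  t * PV_t at t = 2.0000: 10.659835
  t * PV_t at t = 3.0000: 15.070455
  t * PV_t at t = 4.0000: 18.938680
  t * PV_t at t = 5.0000: 394.183962
Macaulay duration D = (sum_t t * PV_t) / P = 444.507974 / 99.579907 = 4.463832

Answer: Macaulay duration = 4.4638 years


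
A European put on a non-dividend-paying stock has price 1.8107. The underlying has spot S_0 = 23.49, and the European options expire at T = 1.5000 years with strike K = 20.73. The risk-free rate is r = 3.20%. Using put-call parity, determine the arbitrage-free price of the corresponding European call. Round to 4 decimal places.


Put-call parity: C - P = S_0 * exp(-qT) - K * exp(-rT).
S_0 * exp(-qT) = 23.4900 * 1.00000000 = 23.49000000
K * exp(-rT) = 20.7300 * 0.95313379 = 19.75846341
C = P + S*exp(-qT) - K*exp(-rT)
C = 1.8107 + 23.49000000 - 19.75846341 = 5.5422

Answer: Call price = 5.5422


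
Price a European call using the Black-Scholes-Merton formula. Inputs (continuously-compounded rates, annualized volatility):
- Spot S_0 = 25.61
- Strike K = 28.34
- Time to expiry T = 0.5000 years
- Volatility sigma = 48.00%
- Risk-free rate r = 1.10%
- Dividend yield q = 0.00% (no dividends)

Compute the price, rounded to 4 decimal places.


Answer: Price = 2.4793

Derivation:
d1 = (ln(S/K) + (r - q + 0.5*sigma^2) * T) / (sigma * sqrt(T)) = -0.11252230
d2 = d1 - sigma * sqrt(T) = -0.45193355
exp(-rT) = 0.99451510; exp(-qT) = 1.00000000
C = S_0 * exp(-qT) * N(d1) - K * exp(-rT) * N(d2)
N(d1) = 0.45520465; N(d2) = 0.32565843
C = 25.6100 * 1.00000000 * 0.45520465 - 28.3400 * 0.99451510 * 0.32565843 = 2.4793


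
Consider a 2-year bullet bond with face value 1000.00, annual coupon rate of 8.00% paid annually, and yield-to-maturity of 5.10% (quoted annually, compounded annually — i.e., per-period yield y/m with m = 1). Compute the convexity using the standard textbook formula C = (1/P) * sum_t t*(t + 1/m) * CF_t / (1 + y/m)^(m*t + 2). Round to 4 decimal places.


Coupon per period c = face * coupon_rate / m = 80.000000
Periods per year m = 1; per-period yield y/m = 0.051000
Number of cashflows N = 2
Cashflows (t years, CF_t, discount factor 1/(1+y/m)^(m*t), PV):
  t = 1.0000: CF_t = 80.000000, DF = 0.951475, PV = 76.117983
  t = 2.0000: CF_t = 1080.000000, DF = 0.905304, PV = 977.728610
Price P = sum_t PV_t = 1053.846593
Convexity numerator sum_t t*(t + 1/m) * CF_t / (1+y/m)^(m*t + 2):
  t = 1.0000: term = 137.819870
  t = 2.0000: term = 5310.851301
Convexity = (1/P) * sum = 5448.671171 / 1053.846593 = 5.170270

Answer: Convexity = 5.1703


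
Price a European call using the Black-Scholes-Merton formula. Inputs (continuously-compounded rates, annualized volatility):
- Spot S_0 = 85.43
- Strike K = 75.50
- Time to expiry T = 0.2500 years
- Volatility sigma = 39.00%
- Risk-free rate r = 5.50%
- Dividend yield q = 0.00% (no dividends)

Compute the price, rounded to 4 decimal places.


Answer: Price = 13.1617

Derivation:
d1 = (ln(S/K) + (r - q + 0.5*sigma^2) * T) / (sigma * sqrt(T)) = 0.80167780
d2 = d1 - sigma * sqrt(T) = 0.60667780
exp(-rT) = 0.98634410; exp(-qT) = 1.00000000
C = S_0 * exp(-qT) * N(d1) - K * exp(-rT) * N(d2)
N(d1) = 0.78863032; N(d2) = 0.72796762
C = 85.4300 * 1.00000000 * 0.78863032 - 75.5000 * 0.98634410 * 0.72796762 = 13.1617


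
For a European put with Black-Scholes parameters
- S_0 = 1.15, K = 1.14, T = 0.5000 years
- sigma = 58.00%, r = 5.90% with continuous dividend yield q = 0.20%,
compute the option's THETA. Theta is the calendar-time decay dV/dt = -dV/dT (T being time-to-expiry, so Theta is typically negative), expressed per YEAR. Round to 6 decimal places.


d1 = 0.2958478203; d2 = -0.1142741128
phi(d1) = 0.3818598969; exp(-qT) = 0.9990004998; exp(-rT) = 0.9709308776
Theta = -S*exp(-qT)*phi(d1)*sigma/(2*sqrt(T)) + r*K*exp(-rT)*N(-d2) - q*S*exp(-qT)*N(-d1)
N(-d1) = 0.3836731507; N(-d2) = 0.5454897485; sqrt(T) = 0.7071067812
Term 1 = -1.1500 * 0.9990004998 * 0.3818598969 * 0.5800 / (2 * 0.7071067812) = -0.1799204765
Term 2 = 0.0590 * 1.1400 * 0.9709308776 * 0.5454897485 = 0.0356231048
Term 3 = -0.0020 * 1.1500 * 0.9990004998 * 0.3836731507 = -0.0008815662
Theta = -0.1799204765 + (0.0356231048) + (-0.0008815662) = -0.145179

Answer: Theta = -0.145179


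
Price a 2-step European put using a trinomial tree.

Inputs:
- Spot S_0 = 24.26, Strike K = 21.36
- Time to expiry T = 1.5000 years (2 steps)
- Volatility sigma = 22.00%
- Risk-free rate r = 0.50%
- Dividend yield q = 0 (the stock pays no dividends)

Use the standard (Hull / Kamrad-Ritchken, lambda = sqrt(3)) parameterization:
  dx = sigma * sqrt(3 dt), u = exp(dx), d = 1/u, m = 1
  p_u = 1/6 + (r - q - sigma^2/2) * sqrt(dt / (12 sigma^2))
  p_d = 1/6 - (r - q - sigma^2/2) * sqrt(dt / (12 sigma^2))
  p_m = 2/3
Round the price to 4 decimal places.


Answer: Price = V(0,0) = 1.2886

Derivation:
dt = T/N = 0.750000; dx = sigma*sqrt(3*dt) = 0.330000
u = exp(dx) = 1.390968; d = 1/u = 0.718924
p_u = 0.144848, p_m = 0.666667, p_d = 0.188485
Discount per step: exp(-r*dt) = 0.996257
Stock lattice S(k, j) with j the centered position index:
  k=0: S(0,+0) = 24.2600
  k=1: S(1,-1) = 17.4411; S(1,+0) = 24.2600; S(1,+1) = 33.7449
  k=2: S(2,-2) = 12.5388; S(2,-1) = 17.4411; S(2,+0) = 24.2600; S(2,+1) = 33.7449; S(2,+2) = 46.9381
Terminal payoffs V(N, j) = max(K - S_T, 0):
  V(2,-2) = 8.821187; V(2,-1) = 3.918910; V(2,+0) = 0.000000; V(2,+1) = 0.000000; V(2,+2) = 0.000000
Backward induction: V(k, j) = exp(-r*dt) * [p_u * V(k+1, j+1) + p_m * V(k+1, j) + p_d * V(k+1, j-1)]
  V(1,-1) = exp(-r*dt) * [p_u*0.000000 + p_m*3.918910 + p_d*8.821187] = 4.259265
  V(1,+0) = exp(-r*dt) * [p_u*0.000000 + p_m*0.000000 + p_d*3.918910] = 0.735890
  V(1,+1) = exp(-r*dt) * [p_u*0.000000 + p_m*0.000000 + p_d*0.000000] = 0.000000
  V(0,+0) = exp(-r*dt) * [p_u*0.000000 + p_m*0.735890 + p_d*4.259265] = 1.288559


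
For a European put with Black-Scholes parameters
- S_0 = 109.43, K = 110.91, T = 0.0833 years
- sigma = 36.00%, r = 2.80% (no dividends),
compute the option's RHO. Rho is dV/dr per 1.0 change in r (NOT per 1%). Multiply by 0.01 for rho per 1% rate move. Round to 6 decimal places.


Answer: Rho = -5.190119

Derivation:
d1 = -0.0548953034; d2 = -0.1587975652
phi(d1) = 0.3983416279; exp(-qT) = 1.0000000000; exp(-rT) = 0.9976703179
N(-d2) = 0.5630858164
Rho = -K*T*exp(-rT)*N(-d2) = -110.9100 * 0.0833 * 0.9976703179 * 0.5630858164 = -5.190119


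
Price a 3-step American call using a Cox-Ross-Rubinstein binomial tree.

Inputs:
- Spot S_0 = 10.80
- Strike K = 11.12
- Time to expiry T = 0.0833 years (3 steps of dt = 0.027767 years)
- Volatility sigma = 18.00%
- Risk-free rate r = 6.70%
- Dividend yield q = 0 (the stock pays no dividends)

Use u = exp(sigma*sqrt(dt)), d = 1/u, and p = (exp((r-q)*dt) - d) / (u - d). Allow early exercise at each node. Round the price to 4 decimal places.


Answer: Price = V(0,0) = 0.1029

Derivation:
dt = T/N = 0.027767
u = exp(sigma*sqrt(dt)) = 1.030448; d = 1/u = 0.970451
p = (exp((r-q)*dt) - d) / (u - d) = 0.523539
Discount per step: exp(-r*dt) = 0.998141
Stock lattice S(k, i) with i counting down-moves:
  k=0: S(0,0) = 10.8000
  k=1: S(1,0) = 11.1288; S(1,1) = 10.4809
  k=2: S(2,0) = 11.4677; S(2,1) = 10.8000; S(2,2) = 10.1712
  k=3: S(3,0) = 11.8169; S(3,1) = 11.1288; S(3,2) = 10.4809; S(3,3) = 9.8706
Terminal payoffs V(N, i) = max(S_T - K, 0):
  V(3,0) = 0.696870; V(3,1) = 0.008842; V(3,2) = 0.000000; V(3,3) = 0.000000
Backward induction: V(k, i) = exp(-r*dt) * [p * V(k+1, i) + (1-p) * V(k+1, i+1)]; then take max(V_cont, immediate exercise) for American.
  V(2,0) = exp(-r*dt) * [p*0.696870 + (1-p)*0.008842] = 0.368365; exercise = 0.347697; V(2,0) = max -> 0.368365
  V(2,1) = exp(-r*dt) * [p*0.008842 + (1-p)*0.000000] = 0.004621; exercise = 0.000000; V(2,1) = max -> 0.004621
  V(2,2) = exp(-r*dt) * [p*0.000000 + (1-p)*0.000000] = 0.000000; exercise = 0.000000; V(2,2) = max -> 0.000000
  V(1,0) = exp(-r*dt) * [p*0.368365 + (1-p)*0.004621] = 0.194692; exercise = 0.008842; V(1,0) = max -> 0.194692
  V(1,1) = exp(-r*dt) * [p*0.004621 + (1-p)*0.000000] = 0.002415; exercise = 0.000000; V(1,1) = max -> 0.002415
  V(0,0) = exp(-r*dt) * [p*0.194692 + (1-p)*0.002415] = 0.102888; exercise = 0.000000; V(0,0) = max -> 0.102888


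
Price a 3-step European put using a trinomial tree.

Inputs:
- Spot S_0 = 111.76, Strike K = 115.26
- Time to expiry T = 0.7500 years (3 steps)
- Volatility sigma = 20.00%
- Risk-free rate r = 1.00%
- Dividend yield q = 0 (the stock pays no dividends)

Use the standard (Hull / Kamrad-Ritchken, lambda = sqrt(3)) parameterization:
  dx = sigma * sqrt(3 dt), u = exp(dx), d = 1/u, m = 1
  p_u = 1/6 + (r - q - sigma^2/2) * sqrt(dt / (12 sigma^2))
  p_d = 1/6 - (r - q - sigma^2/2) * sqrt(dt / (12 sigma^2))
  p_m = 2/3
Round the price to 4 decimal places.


dt = T/N = 0.250000; dx = sigma*sqrt(3*dt) = 0.173205
u = exp(dx) = 1.189110; d = 1/u = 0.840965
p_u = 0.159450, p_m = 0.666667, p_d = 0.173884
Discount per step: exp(-r*dt) = 0.997503
Stock lattice S(k, j) with j the centered position index:
  k=0: S(0,+0) = 111.7600
  k=1: S(1,-1) = 93.9863; S(1,+0) = 111.7600; S(1,+1) = 132.8949
  k=2: S(2,-2) = 79.0392; S(2,-1) = 93.9863; S(2,+0) = 111.7600; S(2,+1) = 132.8949; S(2,+2) = 158.0267
  k=3: S(3,-3) = 66.4692; S(3,-2) = 79.0392; S(3,-1) = 93.9863; S(3,+0) = 111.7600; S(3,+1) = 132.8949; S(3,+2) = 158.0267; S(3,+3) = 187.9111
Terminal payoffs V(N, j) = max(K - S_T, 0):
  V(3,-3) = 48.790814; V(3,-2) = 36.220830; V(3,-1) = 21.273737; V(3,+0) = 3.500000; V(3,+1) = 0.000000; V(3,+2) = 0.000000; V(3,+3) = 0.000000
Backward induction: V(k, j) = exp(-r*dt) * [p_u * V(k+1, j+1) + p_m * V(k+1, j) + p_d * V(k+1, j-1)]
  V(2,-2) = exp(-r*dt) * [p_u*21.273737 + p_m*36.220830 + p_d*48.790814] = 35.933287
  V(2,-1) = exp(-r*dt) * [p_u*3.500000 + p_m*21.273737 + p_d*36.220830] = 20.986241
  V(2,+0) = exp(-r*dt) * [p_u*0.000000 + p_m*3.500000 + p_d*21.273737] = 6.017424
  V(2,+1) = exp(-r*dt) * [p_u*0.000000 + p_m*0.000000 + p_d*3.500000] = 0.607073
  V(2,+2) = exp(-r*dt) * [p_u*0.000000 + p_m*0.000000 + p_d*0.000000] = 0.000000
  V(1,-1) = exp(-r*dt) * [p_u*6.017424 + p_m*20.986241 + p_d*35.933287] = 21.145581
  V(1,+0) = exp(-r*dt) * [p_u*0.607073 + p_m*6.017424 + p_d*20.986241] = 7.738206
  V(1,+1) = exp(-r*dt) * [p_u*0.000000 + p_m*0.607073 + p_d*6.017424] = 1.447423
  V(0,+0) = exp(-r*dt) * [p_u*1.447423 + p_m*7.738206 + p_d*21.145581] = 9.043826

Answer: Price = V(0,0) = 9.0438


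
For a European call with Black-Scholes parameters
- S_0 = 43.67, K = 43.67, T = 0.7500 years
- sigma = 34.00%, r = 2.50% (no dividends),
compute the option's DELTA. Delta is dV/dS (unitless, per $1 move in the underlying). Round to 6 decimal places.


Answer: Delta = 0.583518

Derivation:
d1 = 0.2109026572; d2 = -0.0835459801
phi(d1) = 0.3901677522; exp(-qT) = 1.0000000000; exp(-rT) = 0.9814246877
N(d1) = 0.5835183847
Delta = exp(-qT) * N(d1) = 1.0000000000 * 0.5835183847 = 0.583518


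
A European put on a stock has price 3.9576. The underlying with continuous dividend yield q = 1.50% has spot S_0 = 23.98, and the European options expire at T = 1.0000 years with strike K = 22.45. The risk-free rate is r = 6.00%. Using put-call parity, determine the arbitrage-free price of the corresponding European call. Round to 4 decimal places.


Answer: Call price = 6.4380

Derivation:
Put-call parity: C - P = S_0 * exp(-qT) - K * exp(-rT).
S_0 * exp(-qT) = 23.9800 * 0.98511194 = 23.62298431
K * exp(-rT) = 22.4500 * 0.94176453 = 21.14261378
C = P + S*exp(-qT) - K*exp(-rT)
C = 3.9576 + 23.62298431 - 21.14261378 = 6.4380


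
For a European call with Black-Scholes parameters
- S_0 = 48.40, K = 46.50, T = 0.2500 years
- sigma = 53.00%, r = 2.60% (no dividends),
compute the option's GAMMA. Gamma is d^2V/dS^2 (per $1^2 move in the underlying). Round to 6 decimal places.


d1 = 0.3081509477; d2 = 0.0431509477
phi(d1) = 0.3804437150; exp(-qT) = 1.0000000000; exp(-rT) = 0.9935210793
Gamma = exp(-qT) * phi(d1) / (S * sigma * sqrt(T)) = 1.0000000000 * 0.3804437150 / (48.4000 * 0.5300 * 0.5000000000) = 0.029662

Answer: Gamma = 0.029662


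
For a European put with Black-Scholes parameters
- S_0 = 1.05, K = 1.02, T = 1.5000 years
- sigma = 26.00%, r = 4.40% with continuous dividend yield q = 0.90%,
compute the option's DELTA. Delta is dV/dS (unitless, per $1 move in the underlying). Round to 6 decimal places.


d1 = 0.4151179688; d2 = 0.0966843023
phi(d1) = 0.3660080332; exp(-qT) = 0.9865907163; exp(-rT) = 0.9361308643
N(-d1) = 0.3390277730
Delta = -exp(-qT) * N(-d1) = -0.9865907163 * 0.3390277730 = -0.334482

Answer: Delta = -0.334482


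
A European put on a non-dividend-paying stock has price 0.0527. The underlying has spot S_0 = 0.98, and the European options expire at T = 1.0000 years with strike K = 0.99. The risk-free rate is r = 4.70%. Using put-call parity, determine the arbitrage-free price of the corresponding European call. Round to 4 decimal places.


Put-call parity: C - P = S_0 * exp(-qT) - K * exp(-rT).
S_0 * exp(-qT) = 0.9800 * 1.00000000 = 0.98000000
K * exp(-rT) = 0.9900 * 0.95408740 = 0.94454652
C = P + S*exp(-qT) - K*exp(-rT)
C = 0.0527 + 0.98000000 - 0.94454652 = 0.0882

Answer: Call price = 0.0882


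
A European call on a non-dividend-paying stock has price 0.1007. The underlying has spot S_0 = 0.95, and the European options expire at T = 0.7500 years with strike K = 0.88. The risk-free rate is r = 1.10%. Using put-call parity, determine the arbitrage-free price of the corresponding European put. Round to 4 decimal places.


Answer: Put price = 0.0235

Derivation:
Put-call parity: C - P = S_0 * exp(-qT) - K * exp(-rT).
S_0 * exp(-qT) = 0.9500 * 1.00000000 = 0.95000000
K * exp(-rT) = 0.8800 * 0.99178394 = 0.87276987
P = C - S*exp(-qT) + K*exp(-rT)
P = 0.1007 - 0.95000000 + 0.87276987 = 0.0235


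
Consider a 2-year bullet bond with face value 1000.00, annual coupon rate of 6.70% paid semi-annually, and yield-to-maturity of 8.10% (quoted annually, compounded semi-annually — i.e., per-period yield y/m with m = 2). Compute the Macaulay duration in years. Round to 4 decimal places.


Answer: Macaulay duration = 1.9034 years

Derivation:
Coupon per period c = face * coupon_rate / m = 33.500000
Periods per year m = 2; per-period yield y/m = 0.040500
Number of cashflows N = 4
Cashflows (t years, CF_t, discount factor 1/(1+y/m)^(m*t), PV):
  t = 0.5000: CF_t = 33.500000, DF = 0.961076, PV = 32.196060
  t = 1.0000: CF_t = 33.500000, DF = 0.923668, PV = 30.942873
  t = 1.5000: CF_t = 33.500000, DF = 0.887715, PV = 29.738465
  t = 2.0000: CF_t = 1033.500000, DF = 0.853162, PV = 881.743248
Price P = sum_t PV_t = 974.620646
Macaulay numerator sum_t t * PV_t:
  t * PV_t at t = 0.5000: 16.098030
  t * PV_t at t = 1.0000: 30.942873
  t * PV_t at t = 1.5000: 44.607698
  t * PV_t at t = 2.0000: 1763.486496
Macaulay duration D = (sum_t t * PV_t) / P = 1855.135097 / 974.620646 = 1.903443


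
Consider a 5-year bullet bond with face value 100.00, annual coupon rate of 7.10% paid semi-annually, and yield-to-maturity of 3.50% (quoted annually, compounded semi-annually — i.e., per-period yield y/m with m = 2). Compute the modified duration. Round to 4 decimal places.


Answer: Modified duration = 4.2806

Derivation:
Coupon per period c = face * coupon_rate / m = 3.550000
Periods per year m = 2; per-period yield y/m = 0.017500
Number of cashflows N = 10
Cashflows (t years, CF_t, discount factor 1/(1+y/m)^(m*t), PV):
  t = 0.5000: CF_t = 3.550000, DF = 0.982801, PV = 3.488943
  t = 1.0000: CF_t = 3.550000, DF = 0.965898, PV = 3.428937
  t = 1.5000: CF_t = 3.550000, DF = 0.949285, PV = 3.369963
  t = 2.0000: CF_t = 3.550000, DF = 0.932959, PV = 3.312003
  t = 2.5000: CF_t = 3.550000, DF = 0.916913, PV = 3.255040
  t = 3.0000: CF_t = 3.550000, DF = 0.901143, PV = 3.199056
  t = 3.5000: CF_t = 3.550000, DF = 0.885644, PV = 3.144035
  t = 4.0000: CF_t = 3.550000, DF = 0.870412, PV = 3.089961
  t = 4.5000: CF_t = 3.550000, DF = 0.855441, PV = 3.036817
  t = 5.0000: CF_t = 103.550000, DF = 0.840729, PV = 87.057446
Price P = sum_t PV_t = 116.382201
First compute Macaulay numerator sum_t t * PV_t:
  t * PV_t at t = 0.5000: 1.744472
  t * PV_t at t = 1.0000: 3.428937
  t * PV_t at t = 1.5000: 5.054944
  t * PV_t at t = 2.0000: 6.624005
  t * PV_t at t = 2.5000: 8.137599
  t * PV_t at t = 3.0000: 9.597168
  t * PV_t at t = 3.5000: 11.004124
  t * PV_t at t = 4.0000: 12.359844
  t * PV_t at t = 4.5000: 13.665676
  t * PV_t at t = 5.0000: 435.287232
Macaulay duration D = 506.904001 / 116.382201 = 4.355511
Modified duration = D / (1 + y/m) = 4.355511 / (1 + 0.017500) = 4.280601


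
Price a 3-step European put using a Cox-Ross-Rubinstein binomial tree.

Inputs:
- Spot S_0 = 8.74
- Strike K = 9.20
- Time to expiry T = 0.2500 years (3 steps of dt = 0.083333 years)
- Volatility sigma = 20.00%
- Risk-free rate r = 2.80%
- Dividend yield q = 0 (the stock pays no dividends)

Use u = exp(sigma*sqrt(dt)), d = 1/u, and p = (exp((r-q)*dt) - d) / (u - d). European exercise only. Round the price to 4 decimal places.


Answer: Price = V(0,0) = 0.5715

Derivation:
dt = T/N = 0.083333
u = exp(sigma*sqrt(dt)) = 1.059434; d = 1/u = 0.943900
p = (exp((r-q)*dt) - d) / (u - d) = 0.505790
Discount per step: exp(-r*dt) = 0.997669
Stock lattice S(k, i) with i counting down-moves:
  k=0: S(0,0) = 8.7400
  k=1: S(1,0) = 9.2595; S(1,1) = 8.2497
  k=2: S(2,0) = 9.8098; S(2,1) = 8.7400; S(2,2) = 7.7869
  k=3: S(3,0) = 10.3928; S(3,1) = 9.2595; S(3,2) = 8.2497; S(3,3) = 7.3500
Terminal payoffs V(N, i) = max(K - S_T, 0):
  V(3,0) = 0.000000; V(3,1) = 0.000000; V(3,2) = 0.950314; V(3,3) = 1.849965
Backward induction: V(k, i) = exp(-r*dt) * [p * V(k+1, i) + (1-p) * V(k+1, i+1)].
  V(2,0) = exp(-r*dt) * [p*0.000000 + (1-p)*0.000000] = 0.000000
  V(2,1) = exp(-r*dt) * [p*0.000000 + (1-p)*0.950314] = 0.468560
  V(2,2) = exp(-r*dt) * [p*0.950314 + (1-p)*1.849965] = 1.391679
  V(1,0) = exp(-r*dt) * [p*0.000000 + (1-p)*0.468560] = 0.231027
  V(1,1) = exp(-r*dt) * [p*0.468560 + (1-p)*1.391679] = 0.922620
  V(0,0) = exp(-r*dt) * [p*0.231027 + (1-p)*0.922620] = 0.571484


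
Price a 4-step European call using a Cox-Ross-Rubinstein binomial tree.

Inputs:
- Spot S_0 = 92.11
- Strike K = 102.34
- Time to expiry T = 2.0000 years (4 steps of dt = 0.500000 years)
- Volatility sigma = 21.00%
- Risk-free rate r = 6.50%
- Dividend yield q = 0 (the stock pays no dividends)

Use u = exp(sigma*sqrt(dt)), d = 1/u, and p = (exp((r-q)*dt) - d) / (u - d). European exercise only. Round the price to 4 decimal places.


Answer: Price = V(0,0) = 12.2511

Derivation:
dt = T/N = 0.500000
u = exp(sigma*sqrt(dt)) = 1.160084; d = 1/u = 0.862007
p = (exp((r-q)*dt) - d) / (u - d) = 0.573768
Discount per step: exp(-r*dt) = 0.968022
Stock lattice S(k, i) with i counting down-moves:
  k=0: S(0,0) = 92.1100
  k=1: S(1,0) = 106.8553; S(1,1) = 79.3994
  k=2: S(2,0) = 123.9612; S(2,1) = 92.1100; S(2,2) = 68.4428
  k=3: S(3,0) = 143.8054; S(3,1) = 106.8553; S(3,2) = 79.3994; S(3,3) = 58.9982
  k=4: S(4,0) = 166.8263; S(4,1) = 123.9612; S(4,2) = 92.1100; S(4,3) = 68.4428; S(4,4) = 50.8568
Terminal payoffs V(N, i) = max(S_T - K, 0):
  V(4,0) = 64.486310; V(4,1) = 21.621169; V(4,2) = 0.000000; V(4,3) = 0.000000; V(4,4) = 0.000000
Backward induction: V(k, i) = exp(-r*dt) * [p * V(k+1, i) + (1-p) * V(k+1, i+1)].
  V(3,0) = exp(-r*dt) * [p*64.486310 + (1-p)*21.621169] = 44.737952
  V(3,1) = exp(-r*dt) * [p*21.621169 + (1-p)*0.000000] = 12.008839
  V(3,2) = exp(-r*dt) * [p*0.000000 + (1-p)*0.000000] = 0.000000
  V(3,3) = exp(-r*dt) * [p*0.000000 + (1-p)*0.000000] = 0.000000
  V(2,0) = exp(-r*dt) * [p*44.737952 + (1-p)*12.008839] = 29.803244
  V(2,1) = exp(-r*dt) * [p*12.008839 + (1-p)*0.000000] = 6.669955
  V(2,2) = exp(-r*dt) * [p*0.000000 + (1-p)*0.000000] = 0.000000
  V(1,0) = exp(-r*dt) * [p*29.803244 + (1-p)*6.669955] = 19.305368
  V(1,1) = exp(-r*dt) * [p*6.669955 + (1-p)*0.000000] = 3.704629
  V(0,0) = exp(-r*dt) * [p*19.305368 + (1-p)*3.704629] = 12.251133


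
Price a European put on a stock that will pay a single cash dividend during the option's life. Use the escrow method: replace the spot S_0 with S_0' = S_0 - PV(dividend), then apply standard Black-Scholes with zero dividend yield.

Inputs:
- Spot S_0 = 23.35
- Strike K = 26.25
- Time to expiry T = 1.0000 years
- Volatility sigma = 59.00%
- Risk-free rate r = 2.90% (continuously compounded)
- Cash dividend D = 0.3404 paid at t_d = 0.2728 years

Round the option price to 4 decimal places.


PV(D) = D * exp(-r * t_d) = 0.3404 * 0.99212001 = 0.33771765
S_0' = S_0 - PV(D) = 23.3500 - 0.33771765 = 23.01228235
d1 = (ln(S_0'/K) + (r + sigma^2/2)*T) / (sigma*sqrt(T)) = 0.12103746
d2 = d1 - sigma*sqrt(T) = -0.46896254
exp(-rT) = 0.97141646
N(-d1) = 0.45183068; N(-d2) = 0.68045180
P = K * exp(-rT) * N(-d2) - S_0' * N(-d1) = 26.2500 * 0.97141646 * 0.68045180 - 23.01228235 * 0.45183068 = 6.9536

Answer: Price = 6.9536


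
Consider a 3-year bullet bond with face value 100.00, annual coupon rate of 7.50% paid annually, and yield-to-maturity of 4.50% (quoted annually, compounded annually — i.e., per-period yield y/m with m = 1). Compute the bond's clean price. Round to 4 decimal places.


Answer: Price = 108.2469

Derivation:
Coupon per period c = face * coupon_rate / m = 7.500000
Periods per year m = 1; per-period yield y/m = 0.045000
Number of cashflows N = 3
Cashflows (t years, CF_t, discount factor 1/(1+y/m)^(m*t), PV):
  t = 1.0000: CF_t = 7.500000, DF = 0.956938, PV = 7.177033
  t = 2.0000: CF_t = 7.500000, DF = 0.915730, PV = 6.867975
  t = 3.0000: CF_t = 107.500000, DF = 0.876297, PV = 94.201885
Price P = sum_t PV_t = 108.246893


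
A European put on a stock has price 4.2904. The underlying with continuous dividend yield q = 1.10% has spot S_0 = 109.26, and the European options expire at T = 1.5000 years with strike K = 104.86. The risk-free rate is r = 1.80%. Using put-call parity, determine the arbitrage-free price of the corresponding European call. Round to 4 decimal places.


Put-call parity: C - P = S_0 * exp(-qT) - K * exp(-rT).
S_0 * exp(-qT) = 109.2600 * 0.98363538 = 107.47200155
K * exp(-rT) = 104.8600 * 0.97336124 = 102.06665979
C = P + S*exp(-qT) - K*exp(-rT)
C = 4.2904 + 107.47200155 - 102.06665979 = 9.6957

Answer: Call price = 9.6957


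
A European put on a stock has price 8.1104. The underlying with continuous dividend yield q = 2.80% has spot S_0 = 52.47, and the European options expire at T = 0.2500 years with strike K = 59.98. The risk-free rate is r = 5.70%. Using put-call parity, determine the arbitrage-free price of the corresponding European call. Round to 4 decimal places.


Answer: Call price = 1.0830

Derivation:
Put-call parity: C - P = S_0 * exp(-qT) - K * exp(-rT).
S_0 * exp(-qT) = 52.4700 * 0.99302444 = 52.10399252
K * exp(-rT) = 59.9800 * 0.98585105 = 59.13134602
C = P + S*exp(-qT) - K*exp(-rT)
C = 8.1104 + 52.10399252 - 59.13134602 = 1.0830


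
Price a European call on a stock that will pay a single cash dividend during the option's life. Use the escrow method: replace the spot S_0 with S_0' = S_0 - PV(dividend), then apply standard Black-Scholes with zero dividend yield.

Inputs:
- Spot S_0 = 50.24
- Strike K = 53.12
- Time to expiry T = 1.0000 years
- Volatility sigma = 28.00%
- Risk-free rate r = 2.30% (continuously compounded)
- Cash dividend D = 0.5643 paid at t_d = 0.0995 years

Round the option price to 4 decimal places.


PV(D) = D * exp(-r * t_d) = 0.5643 * 0.99771412 = 0.56301008
S_0' = S_0 - PV(D) = 50.2400 - 0.56301008 = 49.67698992
d1 = (ln(S_0'/K) + (r + sigma^2/2)*T) / (sigma*sqrt(T)) = -0.01718450
d2 = d1 - sigma*sqrt(T) = -0.29718450
exp(-rT) = 0.97726248
N(d1) = 0.49314472; N(d2) = 0.38316283
C = S_0' * N(d1) - K * exp(-rT) * N(d2) = 49.67698992 * 0.49314472 - 53.1200 * 0.97726248 * 0.38316283 = 4.6071

Answer: Price = 4.6071


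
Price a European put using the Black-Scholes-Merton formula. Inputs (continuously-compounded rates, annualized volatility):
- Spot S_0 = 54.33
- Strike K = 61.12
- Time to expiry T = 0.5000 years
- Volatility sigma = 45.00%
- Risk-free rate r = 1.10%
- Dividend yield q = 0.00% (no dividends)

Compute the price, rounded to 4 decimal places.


d1 = (ln(S/K) + (r - q + 0.5*sigma^2) * T) / (sigma * sqrt(T)) = -0.19370824
d2 = d1 - sigma * sqrt(T) = -0.51190629
exp(-rT) = 0.99451510; exp(-qT) = 1.00000000
P = K * exp(-rT) * N(-d2) - S_0 * exp(-qT) * N(-d1)
N(-d1) = 0.57679783; N(-d2) = 0.69564170
P = 61.1200 * 0.99451510 * 0.69564170 - 54.3300 * 1.00000000 * 0.57679783 = 10.9470

Answer: Price = 10.9470


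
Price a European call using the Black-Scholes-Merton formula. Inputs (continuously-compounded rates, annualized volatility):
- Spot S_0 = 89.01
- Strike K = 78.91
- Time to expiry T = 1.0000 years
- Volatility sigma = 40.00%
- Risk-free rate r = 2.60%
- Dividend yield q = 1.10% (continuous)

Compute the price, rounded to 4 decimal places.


Answer: Price = 19.3783

Derivation:
d1 = (ln(S/K) + (r - q + 0.5*sigma^2) * T) / (sigma * sqrt(T)) = 0.53860190
d2 = d1 - sigma * sqrt(T) = 0.13860190
exp(-rT) = 0.97433509; exp(-qT) = 0.98906028
C = S_0 * exp(-qT) * N(d1) - K * exp(-rT) * N(d2)
N(d1) = 0.70491921; N(d2) = 0.55511763
C = 89.0100 * 0.98906028 * 0.70491921 - 78.9100 * 0.97433509 * 0.55511763 = 19.3783


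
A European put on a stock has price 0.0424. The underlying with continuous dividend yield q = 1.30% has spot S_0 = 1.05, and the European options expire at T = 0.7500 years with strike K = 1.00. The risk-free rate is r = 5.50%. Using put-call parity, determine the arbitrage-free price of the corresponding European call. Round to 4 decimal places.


Answer: Call price = 0.1226

Derivation:
Put-call parity: C - P = S_0 * exp(-qT) - K * exp(-rT).
S_0 * exp(-qT) = 1.0500 * 0.99029738 = 1.03981225
K * exp(-rT) = 1.0000 * 0.95958920 = 0.95958920
C = P + S*exp(-qT) - K*exp(-rT)
C = 0.0424 + 1.03981225 - 0.95958920 = 0.1226


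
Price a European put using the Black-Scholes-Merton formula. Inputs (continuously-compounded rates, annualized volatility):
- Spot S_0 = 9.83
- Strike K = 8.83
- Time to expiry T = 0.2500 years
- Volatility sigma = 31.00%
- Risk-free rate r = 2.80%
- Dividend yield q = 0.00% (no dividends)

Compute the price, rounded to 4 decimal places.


Answer: Price = 0.1926

Derivation:
d1 = (ln(S/K) + (r - q + 0.5*sigma^2) * T) / (sigma * sqrt(T)) = 0.81481561
d2 = d1 - sigma * sqrt(T) = 0.65981561
exp(-rT) = 0.99302444; exp(-qT) = 1.00000000
P = K * exp(-rT) * N(-d2) - S_0 * exp(-qT) * N(-d1)
N(-d1) = 0.20758893; N(-d2) = 0.25468608
P = 8.8300 * 0.99302444 * 0.25468608 - 9.8300 * 1.00000000 * 0.20758893 = 0.1926


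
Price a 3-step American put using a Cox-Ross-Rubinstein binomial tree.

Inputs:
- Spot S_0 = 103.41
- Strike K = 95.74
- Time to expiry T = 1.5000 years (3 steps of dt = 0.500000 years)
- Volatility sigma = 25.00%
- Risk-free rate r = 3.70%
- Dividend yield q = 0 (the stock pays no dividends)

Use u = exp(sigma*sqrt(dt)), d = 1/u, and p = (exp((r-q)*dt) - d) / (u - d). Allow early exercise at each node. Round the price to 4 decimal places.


Answer: Price = V(0,0) = 7.4966

Derivation:
dt = T/N = 0.500000
u = exp(sigma*sqrt(dt)) = 1.193365; d = 1/u = 0.837967
p = (exp((r-q)*dt) - d) / (u - d) = 0.508459
Discount per step: exp(-r*dt) = 0.981670
Stock lattice S(k, i) with i counting down-moves:
  k=0: S(0,0) = 103.4100
  k=1: S(1,0) = 123.4058; S(1,1) = 86.6542
  k=2: S(2,0) = 147.2681; S(2,1) = 103.4100; S(2,2) = 72.6133
  k=3: S(3,0) = 175.7446; S(3,1) = 123.4058; S(3,2) = 86.6542; S(3,3) = 60.8476
Terminal payoffs V(N, i) = max(K - S_T, 0):
  V(3,0) = 0.000000; V(3,1) = 0.000000; V(3,2) = 9.085844; V(3,3) = 34.892448
Backward induction: V(k, i) = exp(-r*dt) * [p * V(k+1, i) + (1-p) * V(k+1, i+1)]; then take max(V_cont, immediate exercise) for American.
  V(2,0) = exp(-r*dt) * [p*0.000000 + (1-p)*0.000000] = 0.000000; exercise = 0.000000; V(2,0) = max -> 0.000000
  V(2,1) = exp(-r*dt) * [p*0.000000 + (1-p)*9.085844] = 4.384199; exercise = 0.000000; V(2,1) = max -> 4.384199
  V(2,2) = exp(-r*dt) * [p*9.085844 + (1-p)*34.892448] = 21.371780; exercise = 23.126687; V(2,2) = max -> 23.126687
  V(1,0) = exp(-r*dt) * [p*0.000000 + (1-p)*4.384199] = 2.115510; exercise = 0.000000; V(1,0) = max -> 2.115510
  V(1,1) = exp(-r*dt) * [p*4.384199 + (1-p)*23.126687] = 13.347663; exercise = 9.085844; V(1,1) = max -> 13.347663
  V(0,0) = exp(-r*dt) * [p*2.115510 + (1-p)*13.347663] = 7.496591; exercise = 0.000000; V(0,0) = max -> 7.496591


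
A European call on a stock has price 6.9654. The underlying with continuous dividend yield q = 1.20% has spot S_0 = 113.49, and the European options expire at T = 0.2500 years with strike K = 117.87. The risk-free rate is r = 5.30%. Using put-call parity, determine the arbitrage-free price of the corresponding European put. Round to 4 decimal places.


Answer: Put price = 10.1339

Derivation:
Put-call parity: C - P = S_0 * exp(-qT) - K * exp(-rT).
S_0 * exp(-qT) = 113.4900 * 0.99700450 = 113.15004019
K * exp(-rT) = 117.8700 * 0.98683739 = 116.31852373
P = C - S*exp(-qT) + K*exp(-rT)
P = 6.9654 - 113.15004019 + 116.31852373 = 10.1339


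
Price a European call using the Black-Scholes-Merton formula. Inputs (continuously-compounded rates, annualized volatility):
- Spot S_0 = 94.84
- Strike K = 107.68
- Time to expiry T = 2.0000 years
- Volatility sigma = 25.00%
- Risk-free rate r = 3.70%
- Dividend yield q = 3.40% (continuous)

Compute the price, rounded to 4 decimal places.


Answer: Price = 8.2931

Derivation:
d1 = (ln(S/K) + (r - q + 0.5*sigma^2) * T) / (sigma * sqrt(T)) = -0.16538550
d2 = d1 - sigma * sqrt(T) = -0.51893889
exp(-rT) = 0.92867169; exp(-qT) = 0.93426047
C = S_0 * exp(-qT) * N(d1) - K * exp(-rT) * N(d2)
N(d1) = 0.43432028; N(d2) = 0.30190168
C = 94.8400 * 0.93426047 * 0.43432028 - 107.6800 * 0.92867169 * 0.30190168 = 8.2931


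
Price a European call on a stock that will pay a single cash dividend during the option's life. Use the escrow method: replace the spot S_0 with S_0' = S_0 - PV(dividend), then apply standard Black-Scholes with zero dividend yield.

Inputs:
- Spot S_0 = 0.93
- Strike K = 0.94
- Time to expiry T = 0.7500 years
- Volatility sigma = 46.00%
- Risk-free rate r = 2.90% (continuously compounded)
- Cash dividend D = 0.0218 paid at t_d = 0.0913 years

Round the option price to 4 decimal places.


PV(D) = D * exp(-r * t_d) = 0.0218 * 0.99735580 = 0.02174236
S_0' = S_0 - PV(D) = 0.9300 - 0.02174236 = 0.90825764
d1 = (ln(S_0'/K) + (r + sigma^2/2)*T) / (sigma*sqrt(T)) = 0.16755260
d2 = d1 - sigma*sqrt(T) = -0.23081909
exp(-rT) = 0.97848483
N(d1) = 0.56653237; N(d2) = 0.40872768
C = S_0' * N(d1) - K * exp(-rT) * N(d2) = 0.90825764 * 0.56653237 - 0.9400 * 0.97848483 * 0.40872768 = 0.1386

Answer: Price = 0.1386


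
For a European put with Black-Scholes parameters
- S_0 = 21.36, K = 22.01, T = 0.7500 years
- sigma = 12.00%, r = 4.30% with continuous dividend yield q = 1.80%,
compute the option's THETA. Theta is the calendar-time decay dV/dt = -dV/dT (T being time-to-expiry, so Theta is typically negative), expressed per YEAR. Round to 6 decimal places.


d1 = -0.0560691929; d2 = -0.1599922413
phi(d1) = 0.3983156847; exp(-qT) = 0.9865907163; exp(-rT) = 0.9682644857
Theta = -S*exp(-qT)*phi(d1)*sigma/(2*sqrt(T)) + r*K*exp(-rT)*N(-d2) - q*S*exp(-qT)*N(-d1)
N(-d1) = 0.5223566571; N(-d2) = 0.5635564070; sqrt(T) = 0.8660254038
Term 1 = -21.3600 * 0.9865907163 * 0.3983156847 * 0.1200 / (2 * 0.8660254038) = -0.5815489819
Term 2 = 0.0430 * 22.0100 * 0.9682644857 * 0.5635564070 = 0.5164400241
Term 3 = -0.0180 * 21.3600 * 0.9865907163 * 0.5223566571 = -0.1981426248
Theta = -0.5815489819 + (0.5164400241) + (-0.1981426248) = -0.263252

Answer: Theta = -0.263252


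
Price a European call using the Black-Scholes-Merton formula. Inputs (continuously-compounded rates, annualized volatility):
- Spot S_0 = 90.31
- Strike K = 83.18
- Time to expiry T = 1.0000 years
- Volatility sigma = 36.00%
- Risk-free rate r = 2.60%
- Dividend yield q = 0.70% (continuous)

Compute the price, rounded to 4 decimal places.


Answer: Price = 16.9846

Derivation:
d1 = (ln(S/K) + (r - q + 0.5*sigma^2) * T) / (sigma * sqrt(T)) = 0.46122573
d2 = d1 - sigma * sqrt(T) = 0.10122573
exp(-rT) = 0.97433509; exp(-qT) = 0.99302444
C = S_0 * exp(-qT) * N(d1) - K * exp(-rT) * N(d2)
N(d1) = 0.67768167; N(d2) = 0.54031436
C = 90.3100 * 0.99302444 * 0.67768167 - 83.1800 * 0.97433509 * 0.54031436 = 16.9846


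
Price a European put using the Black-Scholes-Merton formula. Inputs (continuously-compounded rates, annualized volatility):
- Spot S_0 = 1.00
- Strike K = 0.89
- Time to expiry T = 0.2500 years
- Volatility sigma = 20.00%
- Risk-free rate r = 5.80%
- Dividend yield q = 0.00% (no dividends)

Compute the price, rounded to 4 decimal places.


Answer: Price = 0.0042

Derivation:
d1 = (ln(S/K) + (r - q + 0.5*sigma^2) * T) / (sigma * sqrt(T)) = 1.36033816
d2 = d1 - sigma * sqrt(T) = 1.26033816
exp(-rT) = 0.98560462; exp(-qT) = 1.00000000
P = K * exp(-rT) * N(-d2) - S_0 * exp(-qT) * N(-d1)
N(-d1) = 0.08686147; N(-d2) = 0.10377370
P = 0.8900 * 0.98560462 * 0.10377370 - 1.0000 * 1.00000000 * 0.08686147 = 0.0042


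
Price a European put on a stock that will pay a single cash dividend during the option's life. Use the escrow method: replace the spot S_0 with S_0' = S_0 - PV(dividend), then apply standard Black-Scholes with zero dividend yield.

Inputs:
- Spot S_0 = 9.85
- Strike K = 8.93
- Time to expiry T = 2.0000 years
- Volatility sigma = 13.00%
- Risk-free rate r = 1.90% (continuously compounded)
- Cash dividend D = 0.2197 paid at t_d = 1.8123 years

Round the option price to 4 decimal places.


PV(D) = D * exp(-r * t_d) = 0.2197 * 0.96615239 = 0.21226368
S_0' = S_0 - PV(D) = 9.8500 - 0.21226368 = 9.63773632
d1 = (ln(S_0'/K) + (r + sigma^2/2)*T) / (sigma*sqrt(T)) = 0.71347001
d2 = d1 - sigma*sqrt(T) = 0.52962224
exp(-rT) = 0.96271294
N(-d1) = 0.23777748; N(-d2) = 0.29818693
P = K * exp(-rT) * N(-d2) - S_0' * N(-d1) = 8.9300 * 0.96271294 * 0.29818693 - 9.63773632 * 0.23777748 = 0.2719

Answer: Price = 0.2719


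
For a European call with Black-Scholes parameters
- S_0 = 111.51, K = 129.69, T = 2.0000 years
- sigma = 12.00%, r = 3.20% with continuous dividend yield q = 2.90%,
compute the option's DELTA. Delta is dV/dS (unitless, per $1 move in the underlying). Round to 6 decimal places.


Answer: Delta = 0.208283

Derivation:
d1 = -0.7697606515; d2 = -0.9394662790
phi(d1) = 0.2966494135; exp(-qT) = 0.9436499474; exp(-rT) = 0.9380049995
N(d1) = 0.2207209424
Delta = exp(-qT) * N(d1) = 0.9436499474 * 0.2207209424 = 0.208283


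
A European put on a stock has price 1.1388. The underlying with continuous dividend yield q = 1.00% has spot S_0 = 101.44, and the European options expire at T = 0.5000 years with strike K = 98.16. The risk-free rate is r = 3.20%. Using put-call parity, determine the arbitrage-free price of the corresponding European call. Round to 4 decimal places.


Answer: Call price = 5.4709

Derivation:
Put-call parity: C - P = S_0 * exp(-qT) - K * exp(-rT).
S_0 * exp(-qT) = 101.4400 * 0.99501248 = 100.93406589
K * exp(-rT) = 98.1600 * 0.98412732 = 96.60193774
C = P + S*exp(-qT) - K*exp(-rT)
C = 1.1388 + 100.93406589 - 96.60193774 = 5.4709


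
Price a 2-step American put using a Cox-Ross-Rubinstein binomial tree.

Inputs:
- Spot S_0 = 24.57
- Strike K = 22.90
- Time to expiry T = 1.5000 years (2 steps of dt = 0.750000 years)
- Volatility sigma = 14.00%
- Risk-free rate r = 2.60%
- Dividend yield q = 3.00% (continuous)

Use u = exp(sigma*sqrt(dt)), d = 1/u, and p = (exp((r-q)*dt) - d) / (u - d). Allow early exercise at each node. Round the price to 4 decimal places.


Answer: Price = V(0,0) = 1.0252

Derivation:
dt = T/N = 0.750000
u = exp(sigma*sqrt(dt)) = 1.128900; d = 1/u = 0.885818
p = (exp((r-q)*dt) - d) / (u - d) = 0.457403
Discount per step: exp(-r*dt) = 0.980689
Stock lattice S(k, i) with i counting down-moves:
  k=0: S(0,0) = 24.5700
  k=1: S(1,0) = 27.7371; S(1,1) = 21.7646
  k=2: S(2,0) = 31.3124; S(2,1) = 24.5700; S(2,2) = 19.2794
Terminal payoffs V(N, i) = max(K - S_T, 0):
  V(2,0) = 0.000000; V(2,1) = 0.000000; V(2,2) = 3.620563
Backward induction: V(k, i) = exp(-r*dt) * [p * V(k+1, i) + (1-p) * V(k+1, i+1)]; then take max(V_cont, immediate exercise) for American.
  V(1,0) = exp(-r*dt) * [p*0.000000 + (1-p)*0.000000] = 0.000000; exercise = 0.000000; V(1,0) = max -> 0.000000
  V(1,1) = exp(-r*dt) * [p*0.000000 + (1-p)*3.620563] = 1.926569; exercise = 1.135447; V(1,1) = max -> 1.926569
  V(0,0) = exp(-r*dt) * [p*0.000000 + (1-p)*1.926569] = 1.025164; exercise = 0.000000; V(0,0) = max -> 1.025164


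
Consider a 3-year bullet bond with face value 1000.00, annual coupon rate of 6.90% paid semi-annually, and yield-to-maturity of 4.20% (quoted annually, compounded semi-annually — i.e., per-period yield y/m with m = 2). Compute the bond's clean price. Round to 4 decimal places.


Coupon per period c = face * coupon_rate / m = 34.500000
Periods per year m = 2; per-period yield y/m = 0.021000
Number of cashflows N = 6
Cashflows (t years, CF_t, discount factor 1/(1+y/m)^(m*t), PV):
  t = 0.5000: CF_t = 34.500000, DF = 0.979432, PV = 33.790402
  t = 1.0000: CF_t = 34.500000, DF = 0.959287, PV = 33.095398
  t = 1.5000: CF_t = 34.500000, DF = 0.939556, PV = 32.414690
  t = 2.0000: CF_t = 34.500000, DF = 0.920231, PV = 31.747982
  t = 2.5000: CF_t = 34.500000, DF = 0.901304, PV = 31.094987
  t = 3.0000: CF_t = 1034.500000, DF = 0.882766, PV = 913.221321
Price P = sum_t PV_t = 1075.364780

Answer: Price = 1075.3648
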